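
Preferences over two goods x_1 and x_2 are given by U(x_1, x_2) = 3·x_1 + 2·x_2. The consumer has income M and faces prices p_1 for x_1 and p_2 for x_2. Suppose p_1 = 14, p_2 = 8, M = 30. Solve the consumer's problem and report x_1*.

x_1* = 0

Linear utility — the consumer picks whichever good has higher MU/price: 3/14 = 0.2143 vs 2/8 = 0.25.
x_2 gives more utility per dollar, so spend all income on x_2: x_2* = M/p_2, x_1* = 0.
Numerically: x_1* = 0, x_2* = 3.75.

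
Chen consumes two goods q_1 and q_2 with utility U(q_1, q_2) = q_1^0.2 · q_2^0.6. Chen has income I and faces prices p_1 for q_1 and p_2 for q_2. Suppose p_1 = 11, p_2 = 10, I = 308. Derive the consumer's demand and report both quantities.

The MRS is (1/3)·q_2/q_1. Set MRS = p_1/p_2.
So 0.2·p_2·q_2 = 0.6·p_1·q_1; combined with the budget, a share 0.25 of income goes to q_1.
Demand: q_1*(p_1,p_2,I) = 0.25·I/p_1 and q_2* = 0.75·I/p_2.
At p_1=11, p_2=10, I=308: q_1* = 0.25·308/11 = 7, q_2* = 23.1.

q_1* = 7, q_2* = 23.1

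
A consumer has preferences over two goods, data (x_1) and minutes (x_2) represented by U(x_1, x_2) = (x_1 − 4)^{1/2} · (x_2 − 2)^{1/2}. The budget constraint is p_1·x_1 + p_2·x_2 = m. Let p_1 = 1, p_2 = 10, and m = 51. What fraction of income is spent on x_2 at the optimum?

After buying the subsistence bundle (4, 2), a share 0.5 of the remaining income goes to x_1: x_1* = 4 + 0.5·(m − 4p_1 − 2p_2)/p_1.
Discretionary income = 51 − 4·1 − 2·10 = 27; x_1* = 4 + 0.5·27/1 = 17.5; x_2* = 2 + 0.5·27/10 = 3.35.
Expenditure on x_2: 10·3.35 = 33.5; share = 0.6569.

share on x_2 = 0.6569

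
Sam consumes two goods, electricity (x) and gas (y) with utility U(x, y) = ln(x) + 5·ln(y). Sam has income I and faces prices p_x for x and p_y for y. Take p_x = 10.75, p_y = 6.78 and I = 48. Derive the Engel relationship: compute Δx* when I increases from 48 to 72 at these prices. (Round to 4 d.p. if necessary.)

Δx* = 0.3721

MU_x/MU_y = (y)/(5·x); tangency sets this equal to p_x/p_y.
Rearranging, p_y·y = 5·p_x·x. Substituting into the budget gives p_x·x·(1 + 5) = I.
Demand: x*(p_x,p_y,I) = 1/6·I/p_x and y* = 5/6·I/p_y.
At p_x=10.75, p_y=6.78, I=48: x* = 1/6·48/10.75 = 0.7442.
At I' = 72: x* = 1.1163. Change: 1.1163 − 0.7442 = 0.3721.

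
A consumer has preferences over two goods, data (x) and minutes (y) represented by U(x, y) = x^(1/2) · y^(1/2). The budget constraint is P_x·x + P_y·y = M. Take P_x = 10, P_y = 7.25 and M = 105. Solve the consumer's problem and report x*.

Tangency: MRS = y/x = P_x/P_y.
So 0.5·P_y·y = 0.5·P_x·x; combined with the budget, a share 0.5 of income goes to x.
Demand: x*(P_x,P_y,M) = 0.5·M/P_x and y* = 0.5·M/P_y.
At P_x=10, P_y=7.25, M=105: x* = 0.5·105/10 = 5.25.

x* = 5.25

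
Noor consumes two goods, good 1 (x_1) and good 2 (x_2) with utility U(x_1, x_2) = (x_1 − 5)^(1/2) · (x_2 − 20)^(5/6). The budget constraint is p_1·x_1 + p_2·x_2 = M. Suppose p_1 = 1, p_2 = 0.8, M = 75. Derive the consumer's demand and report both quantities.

x_1* = 25.25, x_2* = 62.1875

Let x_1' = x_1−5, x_2' = x_2−20. MRS = (3/5)·x_2'/x_1' = p_1/p_2.
Substituting into the budget: x_1* = 5 + 0.375·(M − 5·p_1 − 20·p_2)/p_1, and x_2* = 20 + 0.625·(…)/p_2.
Discretionary income = 75 − 5·1 − 20·0.8 = 54; x_1* = 5 + 0.375·54/1 = 25.25; x_2* = 20 + 0.625·54/0.8 = 62.1875.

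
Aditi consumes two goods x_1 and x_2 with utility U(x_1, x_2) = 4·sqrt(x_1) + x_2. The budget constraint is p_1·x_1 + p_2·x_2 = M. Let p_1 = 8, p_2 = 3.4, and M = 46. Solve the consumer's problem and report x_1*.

MU_x_1 = 2/√x_1, MU_x_2 = 1. Tangency: 2/√x_1 = p_1/p_2.
Solve: √x_1 = 2·p_2/p_1, so x_1*(p_1,p_2) = (2·p_2/p_1)², and x_2* = (M − p_1·x_1*)/p_2.
Plugging in: x_1* = (2·3.4/8)² = 0.7225.

x_1* = 0.7225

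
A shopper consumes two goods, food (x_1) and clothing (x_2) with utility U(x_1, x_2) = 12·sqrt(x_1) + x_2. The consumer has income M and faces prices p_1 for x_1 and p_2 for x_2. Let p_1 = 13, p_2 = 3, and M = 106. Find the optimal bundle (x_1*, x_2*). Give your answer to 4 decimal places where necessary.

x_1* = 1.9172, x_2* = 27.0256

MU_x_1 = 6/√x_1, MU_x_2 = 1. Tangency: 6/√x_1 = p_1/p_2.
Thus x_1* = (6·p_2/p_1)² — independent of M — with the rest of income spent on x_2.
Plugging in: x_1* = (6·3/13)² = 1.9172, x_2* = 27.0256.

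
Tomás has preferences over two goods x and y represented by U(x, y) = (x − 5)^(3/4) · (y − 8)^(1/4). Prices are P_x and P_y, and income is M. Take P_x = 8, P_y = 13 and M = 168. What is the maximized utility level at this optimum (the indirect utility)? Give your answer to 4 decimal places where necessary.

This is Cobb-Douglas in (x−5, y−8): tangency gives 0.75·P_y·(y−8) = 0.25·P_x·(x−5).
After buying the subsistence bundle (5, 8), a share 0.75 of the remaining income goes to x: x* = 5 + 0.75·(M − 5P_x − 8P_y)/P_x.
Discretionary income = 168 − 5·8 − 8·13 = 24; x* = 5 + 0.75·24/8 = 7.25; y* = 8 + 0.25·24/13 = 8.4615.
Utility at the optimum: U(7.25, 8.4615) = 1.5142.

V = 1.5142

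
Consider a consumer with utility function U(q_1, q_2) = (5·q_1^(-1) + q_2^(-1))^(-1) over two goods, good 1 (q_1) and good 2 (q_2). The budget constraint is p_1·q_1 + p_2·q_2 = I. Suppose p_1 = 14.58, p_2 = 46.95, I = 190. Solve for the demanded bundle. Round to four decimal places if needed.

MU_q_1 ∝ 5·q_1^(-2), MU_q_2 ∝ q_2^(-2), so MRS = 5·(q_2/q_1)^(2) = p_1/p_2.
Solve for the ratio: q_2/q_1 = [(1/5)·p_1/p_2]^(0.5).
With the ratio pinned down, the budget gives q_1* = I/(p_1 + p_2·(q_2/q_1)) and q_2* = (q_2/q_1)·q_1*.
Numerically q_2/q_1 = 0.249216, so q_1* = 190/(14.58 + 46.95·0.249216) = 7.2296 and q_2* = 0.249216·7.2296 = 1.8017.

q_1* = 7.2296, q_2* = 1.8017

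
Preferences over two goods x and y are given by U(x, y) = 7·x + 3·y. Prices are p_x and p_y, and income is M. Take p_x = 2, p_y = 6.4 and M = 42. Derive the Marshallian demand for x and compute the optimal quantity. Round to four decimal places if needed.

x* = 21

Perfect substitutes: compare marginal utility per dollar. 7/p_x vs 3/p_y → 3.5 vs 0.4688.
x gives more utility per dollar, so spend all income on x: x* = M/p_x, y* = 0.
Numerically: x* = 21, y* = 0.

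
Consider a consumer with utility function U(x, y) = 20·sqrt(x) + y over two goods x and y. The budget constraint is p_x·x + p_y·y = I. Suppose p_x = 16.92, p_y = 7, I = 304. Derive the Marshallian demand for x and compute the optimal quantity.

MU_x = 10/√x, MU_y = 1. Tangency: 10/√x = p_x/p_y.
Solve: √x = 10·p_y/p_x, so x*(p_x,p_y) = (10·p_y/p_x)², and y* = (I − p_x·x*)/p_y.
Plugging in: x* = (10·7/16.92)² = 17.1157.

x* = 17.1157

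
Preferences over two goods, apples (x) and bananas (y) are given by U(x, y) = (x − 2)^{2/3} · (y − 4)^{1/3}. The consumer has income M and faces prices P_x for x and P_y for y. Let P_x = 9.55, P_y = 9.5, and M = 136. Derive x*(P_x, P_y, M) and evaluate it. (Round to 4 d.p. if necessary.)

Let x' = x−2, y' = y−4. MRS = 2·y'/x' = P_x/P_y.
After buying the subsistence bundle (2, 4), a share 2/3 of the remaining income goes to x: x* = 2 + 2/3·(M − 2P_x − 4P_y)/P_x.
Discretionary income = 136 − 2·9.55 − 4·9.5 = 78.9; x* = 2 + 2/3·78.9/9.55 = 7.5079.

x* = 7.5079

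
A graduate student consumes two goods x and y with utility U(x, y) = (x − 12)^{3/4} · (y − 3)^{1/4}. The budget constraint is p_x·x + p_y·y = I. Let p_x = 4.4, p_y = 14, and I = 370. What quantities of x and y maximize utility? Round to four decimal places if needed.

x* = 58.9091, y* = 7.9143

This is Cobb-Douglas in (x−12, y−3): tangency gives 0.75·p_y·(y−3) = 0.25·p_x·(x−12).
Substituting into the budget: x* = 12 + 0.75·(I − 12·p_x − 3·p_y)/p_x, and y* = 3 + 0.25·(…)/p_y.
Discretionary income = 370 − 12·4.4 − 3·14 = 275.2; x* = 12 + 0.75·275.2/4.4 = 58.9091; y* = 3 + 0.25·275.2/14 = 7.9143.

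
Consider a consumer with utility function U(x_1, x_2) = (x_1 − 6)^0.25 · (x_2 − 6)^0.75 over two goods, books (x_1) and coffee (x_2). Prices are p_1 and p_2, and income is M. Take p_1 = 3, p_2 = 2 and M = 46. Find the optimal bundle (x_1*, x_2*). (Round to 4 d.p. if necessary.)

x_1* = 7.3333, x_2* = 12

Let x_1' = x_1−6, x_2' = x_2−6. MRS = (1/3)·x_2'/x_1' = p_1/p_2.
After buying the subsistence bundle (6, 6), a share 0.25 of the remaining income goes to x_1: x_1* = 6 + 0.25·(M − 6p_1 − 6p_2)/p_1.
Discretionary income = 46 − 6·3 − 6·2 = 16; x_1* = 6 + 0.25·16/3 = 7.3333; x_2* = 6 + 0.75·16/2 = 12.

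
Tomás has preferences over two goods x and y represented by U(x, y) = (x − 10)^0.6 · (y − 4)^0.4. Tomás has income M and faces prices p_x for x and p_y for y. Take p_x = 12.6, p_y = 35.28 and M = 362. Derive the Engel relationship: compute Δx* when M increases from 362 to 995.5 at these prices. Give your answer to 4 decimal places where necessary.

Substituting into the budget: x* = 10 + 0.6·(M − 10·p_x − 4·p_y)/p_x, and y* = 4 + 0.4·(…)/p_y.
Discretionary income = 362 − 10·12.6 − 4·35.28 = 94.88; x* = 10 + 0.6·94.88/12.6 = 14.5181.
At M' = 995.5: x* = 44.6848. Change: 44.6848 − 14.5181 = 30.1667.

Δx* = 30.1667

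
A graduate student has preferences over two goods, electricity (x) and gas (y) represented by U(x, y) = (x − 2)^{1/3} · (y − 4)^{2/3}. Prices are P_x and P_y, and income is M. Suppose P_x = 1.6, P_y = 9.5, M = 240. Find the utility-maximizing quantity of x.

MRS = (1/2)·(y−4)/(x−2). Tangency with P_x/P_y gives y−4 = 2·(P_x/P_y)·(x−2).
Substituting into the budget: x* = 2 + 1/3·(M − 2·P_x − 4·P_y)/P_x, and y* = 4 + 2/3·(…)/P_y.
Discretionary income = 240 − 2·1.6 − 4·9.5 = 198.8; x* = 2 + 1/3·198.8/1.6 = 43.4167.

x* = 43.4167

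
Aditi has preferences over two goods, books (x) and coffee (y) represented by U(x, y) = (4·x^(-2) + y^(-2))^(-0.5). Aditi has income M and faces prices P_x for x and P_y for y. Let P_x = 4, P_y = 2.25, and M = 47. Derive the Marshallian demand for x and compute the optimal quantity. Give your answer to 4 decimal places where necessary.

x* = 8.221

MU_x ∝ 4·x^(-3), MU_y ∝ y^(-3), so MRS = 4·(y/x)^(3) = P_x/P_y.
Hence y/x = ((1/4)·P_x/P_y)^(1/(3)), i.e. raised to the 1/3 power.
Substitute y = (y/x)·x into the budget: x* = M/(P_x + P_y·(y/x)).
Numerically y/x = 0.763143, so x* = 47/(4 + 2.25·0.763143) = 8.221.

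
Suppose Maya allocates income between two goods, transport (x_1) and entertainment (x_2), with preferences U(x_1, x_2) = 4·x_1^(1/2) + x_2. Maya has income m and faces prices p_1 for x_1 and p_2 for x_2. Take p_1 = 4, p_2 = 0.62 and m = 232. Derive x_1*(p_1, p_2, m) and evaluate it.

x_1* = 0.0961

MU_x_1 = 2/√x_1, MU_x_2 = 1. Tangency: 2/√x_1 = p_1/p_2.
Solve: √x_1 = 2·p_2/p_1, so x_1*(p_1,p_2) = (2·p_2/p_1)², and x_2* = (m − p_1·x_1*)/p_2.
Plugging in: x_1* = (2·0.62/4)² = 0.0961.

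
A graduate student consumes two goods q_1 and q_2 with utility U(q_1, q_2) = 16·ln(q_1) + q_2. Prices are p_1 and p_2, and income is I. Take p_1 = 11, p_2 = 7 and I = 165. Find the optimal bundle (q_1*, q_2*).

q_1* = 10.1818, q_2* = 7.5714

Set MRS = p_1/p_2: (16/q_1)/1 = p_1/p_2.
So q_1*(p_1,p_2) = 16·p_2/p_1, independent of income; and q_2* = (I − 16·p_2)/p_2.
At the given prices: q_1* = 16·7/11 = 10.1818, and q_2* = 7.5714.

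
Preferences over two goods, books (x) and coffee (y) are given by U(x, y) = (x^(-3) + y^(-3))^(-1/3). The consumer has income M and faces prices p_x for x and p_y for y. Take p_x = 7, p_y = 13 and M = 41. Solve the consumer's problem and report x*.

From the CES first-order condition, (y/x)^(4) = p_x/p_y.
Hence y/x = (p_x/p_y)^(1/(4)), i.e. raised to the 0.25 power.
Substitute y = (y/x)·x into the budget: x* = M/(p_x + p_y·(y/x)).
Numerically y/x = 0.856621, so x* = 41/(7 + 13·0.856621) = 2.2607.

x* = 2.2607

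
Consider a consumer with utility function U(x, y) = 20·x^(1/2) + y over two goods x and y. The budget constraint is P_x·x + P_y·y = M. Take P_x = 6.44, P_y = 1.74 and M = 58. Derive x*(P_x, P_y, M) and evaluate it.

x* = 7.3001

Set MRS = P_x/P_y: 10·x^(−1/2) = P_x/P_y.
Thus x* = (10·P_y/P_x)² — independent of M — with the rest of income spent on y.
Plugging in: x* = (10·1.74/6.44)² = 7.3001.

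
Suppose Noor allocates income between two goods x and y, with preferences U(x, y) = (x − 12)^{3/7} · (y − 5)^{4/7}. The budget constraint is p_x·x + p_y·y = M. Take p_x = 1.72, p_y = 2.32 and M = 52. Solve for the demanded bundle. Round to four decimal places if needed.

MRS = (3/4)·(y−5)/(x−12). Tangency with p_x/p_y gives y−5 = (4/3)·(p_x/p_y)·(x−12).
Substituting into the budget: x* = 12 + 3/7·(M − 12·p_x − 5·p_y)/p_x, and y* = 5 + 4/7·(…)/p_y.
Discretionary income = 52 − 12·1.72 − 5·2.32 = 19.76; x* = 12 + 3/7·19.76/1.72 = 16.9236; y* = 5 + 4/7·19.76/2.32 = 9.867.

x* = 16.9236, y* = 9.867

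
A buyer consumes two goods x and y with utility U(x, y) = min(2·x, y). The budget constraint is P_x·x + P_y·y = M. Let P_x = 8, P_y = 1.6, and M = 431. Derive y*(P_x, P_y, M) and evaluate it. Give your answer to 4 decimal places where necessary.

y* = 76.9643

Demand: x*(P_x,P_y,M) = M/(P_x + 2·P_y), y* = 2·M/(P_x + 2·P_y).
Here 8 + 2·1.6 = 11.2, giving y* = 76.9643.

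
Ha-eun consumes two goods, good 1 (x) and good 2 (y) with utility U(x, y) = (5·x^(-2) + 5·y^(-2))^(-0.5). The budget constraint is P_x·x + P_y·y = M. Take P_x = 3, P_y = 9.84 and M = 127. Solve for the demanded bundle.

MRS = MU_x/MU_y = (y/x)^(3). Set equal to P_x/P_y.
Solve for the ratio: y/x = [P_x/P_y]^(1/3).
With the ratio pinned down, the budget gives x* = M/(P_x + P_y·(y/x)) and y* = (y/x)·x*.
Numerically y/x = 0.673042, so x* = 127/(3 + 9.84·0.673042) = 13.1979 and y* = 0.673042·13.1979 = 8.8827.

x* = 13.1979, y* = 8.8827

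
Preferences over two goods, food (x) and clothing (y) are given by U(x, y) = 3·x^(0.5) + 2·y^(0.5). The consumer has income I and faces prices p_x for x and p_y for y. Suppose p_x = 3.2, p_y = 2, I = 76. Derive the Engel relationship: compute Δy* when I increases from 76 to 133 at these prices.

From the CES first-order condition, (3/2)·(y/x)^(0.5) = p_x/p_y.
Solve for the ratio: y/x = [(2/3)·p_x/p_y]^(2).
Substitute y = (y/x)·x into the budget: x* = I/(p_x + p_y·(y/x)).
Numerically y/x = 1.137778, so x* = 76/(3.2 + 2·1.137778) = 13.8799 and y* = 1.137778·13.8799 = 15.7922.
At I' = 133: y* = 27.6364. Change: 27.6364 − 15.7922 = 11.8442.

Δy* = 11.8442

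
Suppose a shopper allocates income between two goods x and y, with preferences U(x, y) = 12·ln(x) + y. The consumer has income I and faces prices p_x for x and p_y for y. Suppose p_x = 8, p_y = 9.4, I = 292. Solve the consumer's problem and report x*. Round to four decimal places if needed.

MU_x = 12/x, MU_y = 1. Tangency: 12/x = p_x/p_y.
So x*(p_x,p_y) = 12·p_y/p_x, independent of income; and y* = (I − 12·p_y)/p_y.
At the given prices: x* = 12·9.4/8 = 14.1.

x* = 14.1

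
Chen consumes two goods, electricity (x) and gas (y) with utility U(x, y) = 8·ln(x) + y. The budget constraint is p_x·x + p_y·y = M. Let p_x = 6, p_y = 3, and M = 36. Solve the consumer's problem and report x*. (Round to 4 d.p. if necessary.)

x* = 4

MU_x = 8/x, MU_y = 1. Tangency: 8/x = p_x/p_y.
So x*(p_x,p_y) = 8·p_y/p_x, independent of income; and y* = (M − 8·p_y)/p_y.
At the given prices: x* = 8·3/6 = 4.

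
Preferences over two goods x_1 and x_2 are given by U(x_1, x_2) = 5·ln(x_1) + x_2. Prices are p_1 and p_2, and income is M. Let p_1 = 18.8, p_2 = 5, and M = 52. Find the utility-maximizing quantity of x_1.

x_1* = 1.3298

MU_x_1 = 5/x_1, MU_x_2 = 1. Tangency: 5/x_1 = p_1/p_2.
So x_1*(p_1,p_2) = 5·p_2/p_1, independent of income; and x_2* = (M − 5·p_2)/p_2.
At the given prices: x_1* = 5·5/18.8 = 1.3298.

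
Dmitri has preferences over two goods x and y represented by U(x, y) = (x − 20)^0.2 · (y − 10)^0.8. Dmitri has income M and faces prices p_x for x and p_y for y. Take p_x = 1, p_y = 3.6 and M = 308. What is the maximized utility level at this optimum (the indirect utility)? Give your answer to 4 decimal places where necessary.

V = 54.8323

Substituting into the budget: x* = 20 + 0.2·(M − 20·p_x − 10·p_y)/p_x, and y* = 10 + 0.8·(…)/p_y.
Discretionary income = 308 − 20·1 − 10·3.6 = 252; x* = 20 + 0.2·252/1 = 70.4; y* = 10 + 0.8·252/3.6 = 66.
Utility at the optimum: U(70.4, 66) = 54.8323.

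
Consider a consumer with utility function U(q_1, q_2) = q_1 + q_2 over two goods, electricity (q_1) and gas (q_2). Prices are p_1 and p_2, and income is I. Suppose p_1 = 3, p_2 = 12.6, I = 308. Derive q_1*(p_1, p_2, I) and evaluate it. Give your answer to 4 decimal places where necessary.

Linear utility — the consumer picks whichever good has higher MU/price: 1/3 = 0.3333 vs 1/12.6 = 0.0794.
q_1 gives more utility per dollar, so spend all income on q_1: q_1* = I/p_1, q_2* = 0.
Numerically: q_1* = 102.6667, q_2* = 0.

q_1* = 102.6667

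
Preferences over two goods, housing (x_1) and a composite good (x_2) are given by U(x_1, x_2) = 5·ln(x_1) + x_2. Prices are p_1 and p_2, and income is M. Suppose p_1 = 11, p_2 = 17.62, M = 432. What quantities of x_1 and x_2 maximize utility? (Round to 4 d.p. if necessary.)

x_1* = 8.0091, x_2* = 19.5176

Set MRS = p_1/p_2: (5/x_1)/1 = p_1/p_2.
So x_1*(p_1,p_2) = 5·p_2/p_1, independent of income; and x_2* = (M − 5·p_2)/p_2.
At the given prices: x_1* = 5·17.62/11 = 8.0091, and x_2* = 19.5176.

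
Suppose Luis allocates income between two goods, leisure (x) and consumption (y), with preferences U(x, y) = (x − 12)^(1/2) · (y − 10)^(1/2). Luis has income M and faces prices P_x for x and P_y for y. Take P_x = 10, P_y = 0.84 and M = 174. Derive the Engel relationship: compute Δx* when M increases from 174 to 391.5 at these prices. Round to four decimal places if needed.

Δx* = 10.875

MRS = (y−10)/(x−12). Tangency with P_x/P_y gives y−10 = (P_x/P_y)·(x−12).
Substituting into the budget: x* = 12 + 0.5·(M − 12·P_x − 10·P_y)/P_x, and y* = 10 + 0.5·(…)/P_y.
Discretionary income = 174 − 12·10 − 10·0.84 = 45.6; x* = 12 + 0.5·45.6/10 = 14.28.
At M' = 391.5: x* = 25.155. Change: 25.155 − 14.28 = 10.875.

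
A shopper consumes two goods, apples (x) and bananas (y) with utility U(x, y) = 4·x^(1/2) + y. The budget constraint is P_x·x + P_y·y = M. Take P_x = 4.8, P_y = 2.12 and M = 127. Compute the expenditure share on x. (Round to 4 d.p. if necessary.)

Thus x* = (2·P_y/P_x)² — independent of M — with the rest of income spent on y.
Plugging in: x* = (2·2.12/4.8)² = 0.7803, y* = 58.139.
Expenditure on x: 4.8·0.7803 = 3.7453; share = 0.0295.

share on x = 0.0295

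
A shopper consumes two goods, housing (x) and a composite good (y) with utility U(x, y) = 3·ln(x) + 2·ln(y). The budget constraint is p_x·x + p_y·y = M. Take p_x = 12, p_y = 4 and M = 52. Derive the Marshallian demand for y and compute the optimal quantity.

y* = 5.2

Tangency: MRS = (3/2)·y/x = p_x/p_y.
Rearranging, p_y·y = (2/3)·p_x·x. Substituting into the budget gives p_x·x·(1 + (2/3)) = M.
Demand: x*(p_x,p_y,M) = 0.6·M/p_x and y* = 0.4·M/p_y.
At p_x=12, p_y=4, M=52: y* = 0.4·52/4 = 5.2.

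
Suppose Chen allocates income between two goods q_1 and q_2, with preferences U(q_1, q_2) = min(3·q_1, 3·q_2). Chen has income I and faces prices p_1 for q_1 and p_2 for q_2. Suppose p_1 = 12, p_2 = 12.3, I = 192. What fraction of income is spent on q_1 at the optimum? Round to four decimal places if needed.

share on q_1 = 0.4938

Demand: q_1*(p_1,p_2,I) = 3·I/(3·p_1 + 3·p_2), q_2* = 3·I/(3·p_1 + 3·p_2).
Here 3·12 + 3·12.3 = 72.9, giving q_1* = 7.9012 and q_2* = 7.9012.
Expenditure on q_1: 12·7.9012 = 94.8148; share = 0.4938.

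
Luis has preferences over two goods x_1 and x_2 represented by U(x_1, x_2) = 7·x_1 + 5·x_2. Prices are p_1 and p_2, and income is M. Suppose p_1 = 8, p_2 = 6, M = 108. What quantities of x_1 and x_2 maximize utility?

Perfect substitutes: compare marginal utility per dollar. 7/p_1 vs 5/p_2 → 0.875 vs 0.8333.
x_1 gives more utility per dollar, so spend all income on x_1: x_1* = M/p_1, x_2* = 0.
Numerically: x_1* = 13.5, x_2* = 0.

x_1* = 13.5, x_2* = 0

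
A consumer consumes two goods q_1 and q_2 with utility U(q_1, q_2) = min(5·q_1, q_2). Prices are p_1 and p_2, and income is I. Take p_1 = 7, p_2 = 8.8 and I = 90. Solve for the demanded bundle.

q_1* = 1.7647, q_2* = 8.8235

With perfect complements, no substitution: consume in ratio q_1:q_2 = 1:5.
Budget: p_1·q_1 + p_2·5·q_1 = I, so (p_1 + 5·p_2)·q_1 = I.
Demand: q_1*(p_1,p_2,I) = I/(p_1 + 5·p_2), q_2* = 5·I/(p_1 + 5·p_2).
Here 7 + 5·8.8 = 51, giving q_1* = 1.7647 and q_2* = 8.8235.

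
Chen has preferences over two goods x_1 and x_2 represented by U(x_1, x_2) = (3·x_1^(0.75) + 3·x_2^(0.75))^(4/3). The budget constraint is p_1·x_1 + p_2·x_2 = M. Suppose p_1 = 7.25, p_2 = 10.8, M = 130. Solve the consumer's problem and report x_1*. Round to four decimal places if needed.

MRS = MU_x_1/MU_x_2 = (x_2/x_1)^(0.25). Set equal to p_1/p_2.
Hence x_2/x_1 = (p_1/p_2)^(1/(0.25)), i.e. raised to the 4 power.
Substitute x_2 = (x_2/x_1)·x_1 into the budget: x_1* = M/(p_1 + p_2·(x_2/x_1)).
Numerically x_2/x_1 = 0.203075, so x_1* = 130/(7.25 + 10.8·0.203075) = 13.7665.

x_1* = 13.7665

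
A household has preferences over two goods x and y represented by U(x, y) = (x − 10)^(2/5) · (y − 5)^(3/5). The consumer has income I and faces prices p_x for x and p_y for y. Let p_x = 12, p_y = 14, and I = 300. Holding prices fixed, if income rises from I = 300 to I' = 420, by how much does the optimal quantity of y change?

After buying the subsistence bundle (10, 5), a share 0.4 of the remaining income goes to x: x* = 10 + 0.4·(I − 10p_x − 5p_y)/p_x.
Discretionary income = 300 − 10·12 − 5·14 = 110; y* = 5 + 0.6·110/14 = 9.7143.
At I' = 420: y* = 14.8571. Change: 14.8571 − 9.7143 = 5.1429.

Δy* = 5.1429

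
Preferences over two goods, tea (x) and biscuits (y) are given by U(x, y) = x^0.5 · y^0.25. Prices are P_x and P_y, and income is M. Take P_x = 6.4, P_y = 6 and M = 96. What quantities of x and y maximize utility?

The MRS is 2·y/x. Set MRS = P_x/P_y.
Rearranging, P_y·y = (1/2)·P_x·x. Substituting into the budget gives P_x·x·(1 + (1/2)) = M.
Demand: x*(P_x,P_y,M) = 2/3·M/P_x and y* = 1/3·M/P_y.
At P_x=6.4, P_y=6, M=96: x* = 2/3·96/6.4 = 10, y* = 5.3333.

x* = 10, y* = 5.3333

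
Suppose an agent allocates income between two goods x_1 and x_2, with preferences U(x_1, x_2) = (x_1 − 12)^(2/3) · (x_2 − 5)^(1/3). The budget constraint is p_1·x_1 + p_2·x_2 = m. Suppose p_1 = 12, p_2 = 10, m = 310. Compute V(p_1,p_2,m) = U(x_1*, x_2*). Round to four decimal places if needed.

V = 5.4355

After buying the subsistence bundle (12, 5), a share 2/3 of the remaining income goes to x_1: x_1* = 12 + 2/3·(m − 12p_1 − 5p_2)/p_1.
Discretionary income = 310 − 12·12 − 5·10 = 116; x_1* = 12 + 2/3·116/12 = 18.4444; x_2* = 5 + 1/3·116/10 = 8.8667.
Utility at the optimum: U(18.4444, 8.8667) = 5.4355.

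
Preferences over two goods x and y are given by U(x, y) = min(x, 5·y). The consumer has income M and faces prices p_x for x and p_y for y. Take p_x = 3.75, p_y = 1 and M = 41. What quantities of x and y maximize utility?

x* = 10.3797, y* = 2.0759

With perfect complements, no substitution: consume in ratio x:y = 5:1.
Budget: p_x·x + p_y·(1/5)·x = M, so (5·p_x + p_y)·x = 5·M.
Demand: x*(p_x,p_y,M) = 5·M/(5·p_x + p_y), y* = M/(5·p_x + p_y).
Here 5·3.75 + 1 = 19.75, giving x* = 10.3797 and y* = 2.0759.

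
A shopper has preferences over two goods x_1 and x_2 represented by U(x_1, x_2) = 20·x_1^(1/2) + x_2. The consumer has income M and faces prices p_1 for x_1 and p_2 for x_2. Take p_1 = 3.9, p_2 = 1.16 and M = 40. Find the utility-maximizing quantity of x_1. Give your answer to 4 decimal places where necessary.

MU_x_1 = 10/√x_1, MU_x_2 = 1. Tangency: 10/√x_1 = p_1/p_2.
Thus x_1* = (10·p_2/p_1)² — independent of M — with the rest of income spent on x_2.
Plugging in: x_1* = (10·1.16/3.9)² = 8.8468.

x_1* = 8.8468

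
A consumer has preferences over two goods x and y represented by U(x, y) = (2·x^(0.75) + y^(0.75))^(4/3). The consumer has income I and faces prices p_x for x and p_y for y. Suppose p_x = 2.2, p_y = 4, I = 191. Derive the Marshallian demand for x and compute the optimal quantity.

x* = 85.9247

MU_x ∝ 2·x^(-0.25), MU_y ∝ y^(-0.25), so MRS = 2·(y/x)^(0.25) = p_x/p_y.
Solve for the ratio: y/x = [(1/2)·p_x/p_y]^(4).
Substitute y = (y/x)·x into the budget: x* = I/(p_x + p_y·(y/x)).
Numerically y/x = 0.005719, so x* = 191/(2.2 + 4·0.005719) = 85.9247.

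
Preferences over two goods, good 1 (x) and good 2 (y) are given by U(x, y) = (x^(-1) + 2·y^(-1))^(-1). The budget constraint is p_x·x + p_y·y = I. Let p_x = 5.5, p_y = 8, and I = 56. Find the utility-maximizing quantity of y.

MU_x ∝ x^(-2), MU_y ∝ 2·y^(-2), so MRS = (1/2)·(y/x)^(2) = p_x/p_y.
Solve for the ratio: y/x = [2·p_x/p_y]^(0.5).
Substitute y = (y/x)·x into the budget: x* = I/(p_x + p_y·(y/x)).
Numerically y/x = 1.172604, so x* = 56/(5.5 + 8·1.172604) = 3.7632 and y* = 1.172604·3.7632 = 4.4128.

y* = 4.4128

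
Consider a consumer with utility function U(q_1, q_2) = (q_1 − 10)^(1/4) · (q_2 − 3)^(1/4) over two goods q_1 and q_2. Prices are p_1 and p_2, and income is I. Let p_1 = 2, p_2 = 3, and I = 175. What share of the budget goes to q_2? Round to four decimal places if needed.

After buying the subsistence bundle (10, 3), a share 0.5 of the remaining income goes to q_1: q_1* = 10 + 0.5·(I − 10p_1 − 3p_2)/p_1.
Discretionary income = 175 − 10·2 − 3·3 = 146; q_1* = 10 + 0.5·146/2 = 46.5; q_2* = 3 + 0.5·146/3 = 27.3333.
Expenditure on q_2: 3·27.3333 = 82; share = 0.4686.

share on q_2 = 0.4686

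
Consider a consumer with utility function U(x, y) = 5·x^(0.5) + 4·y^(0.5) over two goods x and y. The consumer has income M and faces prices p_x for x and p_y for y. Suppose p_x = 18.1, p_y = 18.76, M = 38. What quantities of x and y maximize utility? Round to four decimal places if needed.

MU_x ∝ 5·x^(-0.5), MU_y ∝ 4·y^(-0.5), so MRS = (5/4)·(y/x)^(0.5) = p_x/p_y.
Hence y/x = ((4/5)·p_x/p_y)^(1/(0.5)), i.e. raised to the 2 power.
Substitute y = (y/x)·x into the budget: x* = M/(p_x + p_y·(y/x)).
Numerically y/x = 0.59576, so x* = 38/(18.1 + 18.76·0.59576) = 1.298 and y* = 0.59576·1.298 = 0.7733.

x* = 1.298, y* = 0.7733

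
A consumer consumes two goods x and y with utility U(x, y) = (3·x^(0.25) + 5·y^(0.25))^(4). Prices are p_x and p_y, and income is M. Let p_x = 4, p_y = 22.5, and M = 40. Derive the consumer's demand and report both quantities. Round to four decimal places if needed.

x* = 4.7368, y* = 0.9357

Substitute y = (y/x)·x into the budget: x* = M/(p_x + p_y·(y/x)).
Numerically y/x = 0.197531, so x* = 40/(4 + 22.5·0.197531) = 4.7368 and y* = 0.197531·4.7368 = 0.9357.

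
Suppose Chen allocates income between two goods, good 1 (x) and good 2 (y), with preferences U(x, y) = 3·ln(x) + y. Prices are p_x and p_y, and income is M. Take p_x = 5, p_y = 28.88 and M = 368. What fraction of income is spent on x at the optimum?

share on x = 0.2354

Set MRS = p_x/p_y: (3/x)/1 = p_x/p_y.
So x*(p_x,p_y) = 3·p_y/p_x, independent of income; and y* = (M − 3·p_y)/p_y.
At the given prices: x* = 3·28.88/5 = 17.328, and y* = 9.7424.
Expenditure on x: 5·17.328 = 86.64; share = 0.2354.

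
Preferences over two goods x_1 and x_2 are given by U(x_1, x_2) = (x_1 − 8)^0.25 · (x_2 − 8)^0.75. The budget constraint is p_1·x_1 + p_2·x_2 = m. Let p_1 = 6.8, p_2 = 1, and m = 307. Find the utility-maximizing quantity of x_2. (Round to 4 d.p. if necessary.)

x_2* = 191.45

MRS = (1/3)·(x_2−8)/(x_1−8). Tangency with p_1/p_2 gives x_2−8 = 3·(p_1/p_2)·(x_1−8).
After buying the subsistence bundle (8, 8), a share 0.25 of the remaining income goes to x_1: x_1* = 8 + 0.25·(m − 8p_1 − 8p_2)/p_1.
Discretionary income = 307 − 8·6.8 − 8·1 = 244.6; x_2* = 8 + 0.75·244.6/1 = 191.45.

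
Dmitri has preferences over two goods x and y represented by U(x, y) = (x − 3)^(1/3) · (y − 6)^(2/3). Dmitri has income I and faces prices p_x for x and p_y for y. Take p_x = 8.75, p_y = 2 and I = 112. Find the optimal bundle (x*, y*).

Let x' = x−3, y' = y−6. MRS = (1/2)·y'/x' = p_x/p_y.
Substituting into the budget: x* = 3 + 1/3·(I − 3·p_x − 6·p_y)/p_x, and y* = 6 + 2/3·(…)/p_y.
Discretionary income = 112 − 3·8.75 − 6·2 = 73.75; x* = 3 + 1/3·73.75/8.75 = 5.8095; y* = 6 + 2/3·73.75/2 = 30.5833.

x* = 5.8095, y* = 30.5833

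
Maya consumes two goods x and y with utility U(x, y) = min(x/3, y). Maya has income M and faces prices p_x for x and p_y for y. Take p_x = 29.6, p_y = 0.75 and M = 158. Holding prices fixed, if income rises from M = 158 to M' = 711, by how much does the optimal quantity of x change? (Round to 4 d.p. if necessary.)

With perfect complements, no substitution: consume in ratio x:y = 3:1.
Budget: p_x·x + p_y·(1/3)·x = M, so (3·p_x + p_y)·x = 3·M.
Demand: x*(p_x,p_y,M) = 3·M/(3·p_x + p_y), y* = M/(3·p_x + p_y).
Here 3·29.6 + 0.75 = 89.55, giving x* = 5.2931.
At M' = 711: x* = 23.8191. Change: 23.8191 − 5.2931 = 18.526.

Δx* = 18.526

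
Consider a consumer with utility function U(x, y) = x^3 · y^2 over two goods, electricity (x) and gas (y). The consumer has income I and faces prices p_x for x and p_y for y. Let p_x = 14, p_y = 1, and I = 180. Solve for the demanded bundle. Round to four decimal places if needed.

MU_x/MU_y = (3·y)/(2·x); tangency sets this equal to p_x/p_y.
So 3·p_y·y = 2·p_x·x; combined with the budget, a share 0.6 of income goes to x.
Demand: x*(p_x,p_y,I) = 0.6·I/p_x and y* = 0.4·I/p_y.
At p_x=14, p_y=1, I=180: x* = 0.6·180/14 = 7.7143, y* = 72.

x* = 7.7143, y* = 72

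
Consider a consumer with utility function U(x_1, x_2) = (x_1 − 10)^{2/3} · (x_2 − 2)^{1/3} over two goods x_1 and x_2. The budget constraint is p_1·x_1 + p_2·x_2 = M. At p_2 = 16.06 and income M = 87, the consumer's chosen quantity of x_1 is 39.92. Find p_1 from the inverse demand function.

p_1 = 1

Let x_1' = x_1−10, x_2' = x_2−2. MRS = 2·x_2'/x_1' = p_1/p_2.
Substituting into the budget: x_1* = 10 + 2/3·(M − 10·p_1 − 2·p_2)/p_1, and x_2* = 2 + 1/3·(…)/p_2.
Set x_1* = 39.92 in the demand function and solve for p_1: p_1 = 1.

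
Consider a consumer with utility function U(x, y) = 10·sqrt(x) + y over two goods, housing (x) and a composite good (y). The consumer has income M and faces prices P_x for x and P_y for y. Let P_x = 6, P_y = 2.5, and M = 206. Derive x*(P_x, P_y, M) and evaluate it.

x* = 4.3403

Utility is quasi-linear in y; the FOC for x is 5/√x = P_x/P_y.
Solve: √x = 5·P_y/P_x, so x*(P_x,P_y) = (5·P_y/P_x)², and y* = (M − P_x·x*)/P_y.
Plugging in: x* = (5·2.5/6)² = 4.3403.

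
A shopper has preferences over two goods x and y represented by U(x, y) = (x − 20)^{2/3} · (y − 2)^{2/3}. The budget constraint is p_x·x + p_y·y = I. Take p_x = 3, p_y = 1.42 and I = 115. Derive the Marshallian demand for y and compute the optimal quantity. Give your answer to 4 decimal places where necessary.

This is Cobb-Douglas in (x−20, y−2): tangency gives 2/3·p_y·(y−2) = 2/3·p_x·(x−20).
Substituting into the budget: x* = 20 + 0.5·(I − 20·p_x − 2·p_y)/p_x, and y* = 2 + 0.5·(…)/p_y.
Discretionary income = 115 − 20·3 − 2·1.42 = 52.16; y* = 2 + 0.5·52.16/1.42 = 20.3662.

y* = 20.3662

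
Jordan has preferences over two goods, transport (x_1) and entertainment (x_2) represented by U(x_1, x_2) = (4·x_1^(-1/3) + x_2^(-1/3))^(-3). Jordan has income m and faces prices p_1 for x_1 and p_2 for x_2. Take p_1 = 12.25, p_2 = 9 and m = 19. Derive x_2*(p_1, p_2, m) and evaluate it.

Numerically x_2/x_1 = 0.445528, so x_1* = 19/(12.25 + 9·0.445528) = 1.1685 and x_2* = 0.445528·1.1685 = 0.5206.

x_2* = 0.5206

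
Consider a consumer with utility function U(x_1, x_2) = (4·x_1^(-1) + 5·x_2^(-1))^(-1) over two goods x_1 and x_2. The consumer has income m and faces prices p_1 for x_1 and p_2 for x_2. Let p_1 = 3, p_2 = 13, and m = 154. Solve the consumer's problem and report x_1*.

From the CES first-order condition, (4/5)·(x_2/x_1)^(2) = p_1/p_2.
Solve for the ratio: x_2/x_1 = [(5/4)·p_1/p_2]^(0.5).
Substitute x_2 = (x_2/x_1)·x_1 into the budget: x_1* = m/(p_1 + p_2·(x_2/x_1)).
Numerically x_2/x_1 = 0.537086, so x_1* = 154/(3 + 13·0.537086) = 15.4276.

x_1* = 15.4276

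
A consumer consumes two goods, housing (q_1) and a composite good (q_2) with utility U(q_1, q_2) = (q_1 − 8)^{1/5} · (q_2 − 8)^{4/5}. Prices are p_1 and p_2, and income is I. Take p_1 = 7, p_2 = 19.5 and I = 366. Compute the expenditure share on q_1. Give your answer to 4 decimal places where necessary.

This is Cobb-Douglas in (q_1−8, q_2−8): tangency gives 0.2·p_2·(q_2−8) = 0.8·p_1·(q_1−8).
Substituting into the budget: q_1* = 8 + 0.2·(I − 8·p_1 − 8·p_2)/p_1, and q_2* = 8 + 0.8·(…)/p_2.
Discretionary income = 366 − 8·7 − 8·19.5 = 154; q_1* = 8 + 0.2·154/7 = 12.4; q_2* = 8 + 0.8·154/19.5 = 14.3179.
Expenditure on q_1: 7·12.4 = 86.8; share = 0.2372.

share on q_1 = 0.2372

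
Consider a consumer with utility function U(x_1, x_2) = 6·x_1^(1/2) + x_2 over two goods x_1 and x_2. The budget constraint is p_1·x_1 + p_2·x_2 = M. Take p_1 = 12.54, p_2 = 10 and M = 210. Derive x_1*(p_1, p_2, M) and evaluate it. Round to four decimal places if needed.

x_1* = 5.7233

Set MRS = p_1/p_2: 3·x_1^(−1/2) = p_1/p_2.
Thus x_1* = (3·p_2/p_1)² — independent of M — with the rest of income spent on x_2.
Plugging in: x_1* = (3·10/12.54)² = 5.7233.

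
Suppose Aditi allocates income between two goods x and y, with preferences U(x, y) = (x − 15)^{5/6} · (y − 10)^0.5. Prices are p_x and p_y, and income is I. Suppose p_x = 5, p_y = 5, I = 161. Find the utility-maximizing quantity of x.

MRS = (5/3)·(y−10)/(x−15). Tangency with p_x/p_y gives y−10 = (3/5)·(p_x/p_y)·(x−15).
After buying the subsistence bundle (15, 10), a share 0.625 of the remaining income goes to x: x* = 15 + 0.625·(I − 15p_x − 10p_y)/p_x.
Discretionary income = 161 − 15·5 − 10·5 = 36; x* = 15 + 0.625·36/5 = 19.5.

x* = 19.5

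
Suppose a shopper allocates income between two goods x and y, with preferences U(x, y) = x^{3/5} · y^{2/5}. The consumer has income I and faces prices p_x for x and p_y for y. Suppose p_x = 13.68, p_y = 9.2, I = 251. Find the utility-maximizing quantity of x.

MU_x/MU_y = (0.6·y)/(0.4·x); tangency sets this equal to p_x/p_y.
So 0.6·p_y·y = 0.4·p_x·x; combined with the budget, a share 0.6 of income goes to x.
Demand: x*(p_x,p_y,I) = 0.6·I/p_x and y* = 0.4·I/p_y.
At p_x=13.68, p_y=9.2, I=251: x* = 0.6·251/13.68 = 11.0088.

x* = 11.0088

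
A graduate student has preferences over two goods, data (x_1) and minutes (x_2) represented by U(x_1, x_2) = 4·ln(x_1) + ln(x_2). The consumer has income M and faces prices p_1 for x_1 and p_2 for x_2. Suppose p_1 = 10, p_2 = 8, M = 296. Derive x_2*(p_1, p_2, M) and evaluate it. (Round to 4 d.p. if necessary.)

x_2* = 7.4

Tangency: MRS = 4·x_2/x_1 = p_1/p_2.
Rearranging, p_2·x_2 = (1/4)·p_1·x_1. Substituting into the budget gives p_1·x_1·(1 + (1/4)) = M.
Demand: x_1*(p_1,p_2,M) = 0.8·M/p_1 and x_2* = 0.2·M/p_2.
At p_1=10, p_2=8, M=296: x_2* = 0.2·296/8 = 7.4.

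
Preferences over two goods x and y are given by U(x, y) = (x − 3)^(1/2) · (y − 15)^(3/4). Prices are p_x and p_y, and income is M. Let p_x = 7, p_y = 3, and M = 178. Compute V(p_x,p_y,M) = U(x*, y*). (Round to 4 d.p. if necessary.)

V = 26.0481

MRS = (2/3)·(y−15)/(x−3). Tangency with p_x/p_y gives y−15 = (3/2)·(p_x/p_y)·(x−3).
Substituting into the budget: x* = 3 + 0.4·(M − 3·p_x − 15·p_y)/p_x, and y* = 15 + 0.6·(…)/p_y.
Discretionary income = 178 − 3·7 − 15·3 = 112; x* = 3 + 0.4·112/7 = 9.4; y* = 15 + 0.6·112/3 = 37.4.
Utility at the optimum: U(9.4, 37.4) = 26.0481.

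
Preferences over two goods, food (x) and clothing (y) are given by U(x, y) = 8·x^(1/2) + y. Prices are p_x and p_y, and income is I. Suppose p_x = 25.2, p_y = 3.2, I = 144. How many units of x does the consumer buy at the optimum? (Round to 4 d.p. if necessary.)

Solve: √x = 4·p_y/p_x, so x*(p_x,p_y) = (4·p_y/p_x)², and y* = (I − p_x·x*)/p_y.
Plugging in: x* = (4·3.2/25.2)² = 0.258.

x* = 0.258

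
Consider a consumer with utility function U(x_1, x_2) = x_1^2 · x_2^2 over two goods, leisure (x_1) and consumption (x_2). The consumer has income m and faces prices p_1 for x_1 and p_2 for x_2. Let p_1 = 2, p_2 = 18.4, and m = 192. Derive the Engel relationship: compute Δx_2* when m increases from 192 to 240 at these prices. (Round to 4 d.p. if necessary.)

The MRS is x_2/x_1. Set MRS = p_1/p_2.
So 2·p_2·x_2 = 2·p_1·x_1; combined with the budget, a share 0.5 of income goes to x_1.
Demand: x_1*(p_1,p_2,m) = 0.5·m/p_1 and x_2* = 0.5·m/p_2.
At p_1=2, p_2=18.4, m=192: x_2* = 0.5·192/18.4 = 5.2174.
At m' = 240: x_2* = 6.5217. Change: 6.5217 − 5.2174 = 1.3043.

Δx_2* = 1.3043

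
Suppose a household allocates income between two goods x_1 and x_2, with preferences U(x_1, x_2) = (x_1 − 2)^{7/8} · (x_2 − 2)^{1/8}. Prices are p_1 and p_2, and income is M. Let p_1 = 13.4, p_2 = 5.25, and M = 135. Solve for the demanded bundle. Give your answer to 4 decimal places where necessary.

x_1* = 8.3797, x_2* = 4.3262

This is Cobb-Douglas in (x_1−2, x_2−2): tangency gives 0.875·p_2·(x_2−2) = 0.125·p_1·(x_1−2).
Substituting into the budget: x_1* = 2 + 0.875·(M − 2·p_1 − 2·p_2)/p_1, and x_2* = 2 + 0.125·(…)/p_2.
Discretionary income = 135 − 2·13.4 − 2·5.25 = 97.7; x_1* = 2 + 0.875·97.7/13.4 = 8.3797; x_2* = 2 + 0.125·97.7/5.25 = 4.3262.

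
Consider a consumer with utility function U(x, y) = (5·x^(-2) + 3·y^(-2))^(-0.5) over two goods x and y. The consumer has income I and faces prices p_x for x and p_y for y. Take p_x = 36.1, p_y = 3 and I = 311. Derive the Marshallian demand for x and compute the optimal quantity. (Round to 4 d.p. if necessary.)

x* = 7.4227

MU_x ∝ 5·x^(-3), MU_y ∝ 3·y^(-3), so MRS = (5/3)·(y/x)^(3) = p_x/p_y.
Hence y/x = ((3/5)·p_x/p_y)^(1/(3)), i.e. raised to the 1/3 power.
With the ratio pinned down, the budget gives x* = I/(p_x + p_y·(y/x)) and y* = (y/x)·x*.
Numerically y/x = 1.932765, so x* = 311/(36.1 + 3·1.932765) = 7.4227.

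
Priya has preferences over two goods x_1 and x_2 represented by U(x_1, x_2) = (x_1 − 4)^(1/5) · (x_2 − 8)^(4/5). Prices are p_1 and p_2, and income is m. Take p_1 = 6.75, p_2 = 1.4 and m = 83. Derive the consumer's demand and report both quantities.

x_1* = 5.3274, x_2* = 33.6

MRS = (1/4)·(x_2−8)/(x_1−4). Tangency with p_1/p_2 gives x_2−8 = 4·(p_1/p_2)·(x_1−4).
After buying the subsistence bundle (4, 8), a share 0.2 of the remaining income goes to x_1: x_1* = 4 + 0.2·(m − 4p_1 − 8p_2)/p_1.
Discretionary income = 83 − 4·6.75 − 8·1.4 = 44.8; x_1* = 4 + 0.2·44.8/6.75 = 5.3274; x_2* = 8 + 0.8·44.8/1.4 = 33.6.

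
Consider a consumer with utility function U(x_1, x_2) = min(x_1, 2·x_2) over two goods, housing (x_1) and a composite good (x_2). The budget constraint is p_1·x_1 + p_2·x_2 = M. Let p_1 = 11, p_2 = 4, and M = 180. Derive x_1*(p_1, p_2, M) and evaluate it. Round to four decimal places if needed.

x_1* = 13.8462

With perfect complements, no substitution: consume in ratio x_1:x_2 = 2:1.
Budget: p_1·x_1 + p_2·(1/2)·x_1 = M, so (2·p_1 + p_2)·x_1 = 2·M.
Demand: x_1*(p_1,p_2,M) = 2·M/(2·p_1 + p_2), x_2* = M/(2·p_1 + p_2).
Here 2·11 + 4 = 26, giving x_1* = 13.8462.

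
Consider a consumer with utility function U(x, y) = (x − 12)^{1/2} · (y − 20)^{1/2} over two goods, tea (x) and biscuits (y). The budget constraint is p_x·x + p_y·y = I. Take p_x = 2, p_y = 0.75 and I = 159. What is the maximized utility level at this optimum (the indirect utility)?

This is Cobb-Douglas in (x−12, y−20): tangency gives 0.5·p_y·(y−20) = 0.5·p_x·(x−12).
After buying the subsistence bundle (12, 20), a share 0.5 of the remaining income goes to x: x* = 12 + 0.5·(I − 12p_x − 20p_y)/p_x.
Discretionary income = 159 − 12·2 − 20·0.75 = 120; x* = 12 + 0.5·120/2 = 42; y* = 20 + 0.5·120/0.75 = 100.
Utility at the optimum: U(42, 100) = 48.9898.

V = 48.9898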